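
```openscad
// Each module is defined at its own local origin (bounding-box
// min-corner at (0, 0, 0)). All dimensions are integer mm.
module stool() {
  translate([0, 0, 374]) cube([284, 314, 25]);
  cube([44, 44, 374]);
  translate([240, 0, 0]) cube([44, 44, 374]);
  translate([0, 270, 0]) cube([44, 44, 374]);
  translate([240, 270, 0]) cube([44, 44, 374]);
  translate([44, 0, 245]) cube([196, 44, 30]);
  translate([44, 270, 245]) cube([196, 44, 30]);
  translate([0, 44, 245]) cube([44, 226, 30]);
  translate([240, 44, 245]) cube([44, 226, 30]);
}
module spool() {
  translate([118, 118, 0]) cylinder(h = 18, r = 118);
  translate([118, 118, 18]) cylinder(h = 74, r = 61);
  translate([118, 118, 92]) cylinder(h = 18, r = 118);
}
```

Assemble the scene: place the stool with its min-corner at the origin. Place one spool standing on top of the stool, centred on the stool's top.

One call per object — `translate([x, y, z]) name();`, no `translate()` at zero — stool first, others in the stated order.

stool();
translate([24, 39, 399]) spool();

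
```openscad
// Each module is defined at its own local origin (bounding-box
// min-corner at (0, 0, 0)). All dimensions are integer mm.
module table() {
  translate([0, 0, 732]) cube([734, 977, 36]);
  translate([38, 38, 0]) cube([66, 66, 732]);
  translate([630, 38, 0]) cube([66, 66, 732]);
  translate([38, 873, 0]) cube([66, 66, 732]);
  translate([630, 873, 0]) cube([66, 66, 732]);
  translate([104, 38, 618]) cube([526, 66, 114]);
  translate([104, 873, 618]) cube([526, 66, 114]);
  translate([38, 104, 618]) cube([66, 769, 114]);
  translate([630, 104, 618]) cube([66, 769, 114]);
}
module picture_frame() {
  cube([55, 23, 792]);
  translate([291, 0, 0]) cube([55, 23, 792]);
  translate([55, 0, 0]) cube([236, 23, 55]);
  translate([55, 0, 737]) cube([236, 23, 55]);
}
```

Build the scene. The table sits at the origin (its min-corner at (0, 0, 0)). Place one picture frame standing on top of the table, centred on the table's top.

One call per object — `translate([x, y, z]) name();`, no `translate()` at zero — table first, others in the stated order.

table();
translate([194, 477, 768]) picture_frame();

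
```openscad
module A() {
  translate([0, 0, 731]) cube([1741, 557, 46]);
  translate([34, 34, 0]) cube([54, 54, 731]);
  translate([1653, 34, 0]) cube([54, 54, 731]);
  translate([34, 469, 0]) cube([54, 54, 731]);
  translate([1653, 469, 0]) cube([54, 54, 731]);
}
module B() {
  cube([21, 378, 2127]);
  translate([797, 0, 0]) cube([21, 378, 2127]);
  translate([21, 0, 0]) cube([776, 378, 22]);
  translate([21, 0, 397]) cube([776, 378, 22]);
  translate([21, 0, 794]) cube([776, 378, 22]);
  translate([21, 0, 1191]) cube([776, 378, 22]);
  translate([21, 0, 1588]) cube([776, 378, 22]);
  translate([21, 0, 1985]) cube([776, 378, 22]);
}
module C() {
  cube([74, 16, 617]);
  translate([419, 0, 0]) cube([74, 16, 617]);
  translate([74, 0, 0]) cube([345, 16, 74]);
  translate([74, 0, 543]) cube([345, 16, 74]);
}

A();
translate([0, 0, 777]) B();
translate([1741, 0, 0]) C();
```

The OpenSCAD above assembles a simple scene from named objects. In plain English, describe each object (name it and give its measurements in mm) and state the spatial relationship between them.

A is a table: top 1741 mm (x) × 557 mm (y), 46 mm thick, upper face at z = 777 mm, on four 54×54 mm square legs, each inset 34 mm from the nearest pair of top edges, running from z = 0 to the bottom of the top.

B is a bookshelf 818 mm wide overall, 378 mm deep and 2127 mm tall. The two sides are 21 mm thick vertical panels. 6 horizontal shelves of 22 mm thickness span between the inner faces of the sides; the lowest shelf sits on the floor and shelves are stacked with a clear vertical gap of 375 mm between each pair.

C is a rectangular picture frame lying in the x–z plane (depth along y). The opening is 345 mm wide (x) by 469 mm tall (z), surrounded by a border 74 mm wide on all four sides. The frame is 16 mm deep and is made of two full-height vertical stiles with two horizontal rails fitted between them.

The bookshelf is on top of the table. The picture frame is against the table's +x side, with their −y faces flush.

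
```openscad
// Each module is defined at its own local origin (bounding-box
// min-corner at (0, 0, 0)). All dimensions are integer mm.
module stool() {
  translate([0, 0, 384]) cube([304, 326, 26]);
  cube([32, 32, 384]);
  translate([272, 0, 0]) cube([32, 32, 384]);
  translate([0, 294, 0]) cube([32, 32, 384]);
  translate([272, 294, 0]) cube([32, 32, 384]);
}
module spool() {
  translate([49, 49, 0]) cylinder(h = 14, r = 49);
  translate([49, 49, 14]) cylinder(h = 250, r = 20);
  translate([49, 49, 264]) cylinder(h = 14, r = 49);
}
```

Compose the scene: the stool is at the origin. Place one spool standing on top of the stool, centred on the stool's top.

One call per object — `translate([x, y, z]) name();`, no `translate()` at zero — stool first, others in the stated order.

stool();
translate([103, 114, 410]) spool();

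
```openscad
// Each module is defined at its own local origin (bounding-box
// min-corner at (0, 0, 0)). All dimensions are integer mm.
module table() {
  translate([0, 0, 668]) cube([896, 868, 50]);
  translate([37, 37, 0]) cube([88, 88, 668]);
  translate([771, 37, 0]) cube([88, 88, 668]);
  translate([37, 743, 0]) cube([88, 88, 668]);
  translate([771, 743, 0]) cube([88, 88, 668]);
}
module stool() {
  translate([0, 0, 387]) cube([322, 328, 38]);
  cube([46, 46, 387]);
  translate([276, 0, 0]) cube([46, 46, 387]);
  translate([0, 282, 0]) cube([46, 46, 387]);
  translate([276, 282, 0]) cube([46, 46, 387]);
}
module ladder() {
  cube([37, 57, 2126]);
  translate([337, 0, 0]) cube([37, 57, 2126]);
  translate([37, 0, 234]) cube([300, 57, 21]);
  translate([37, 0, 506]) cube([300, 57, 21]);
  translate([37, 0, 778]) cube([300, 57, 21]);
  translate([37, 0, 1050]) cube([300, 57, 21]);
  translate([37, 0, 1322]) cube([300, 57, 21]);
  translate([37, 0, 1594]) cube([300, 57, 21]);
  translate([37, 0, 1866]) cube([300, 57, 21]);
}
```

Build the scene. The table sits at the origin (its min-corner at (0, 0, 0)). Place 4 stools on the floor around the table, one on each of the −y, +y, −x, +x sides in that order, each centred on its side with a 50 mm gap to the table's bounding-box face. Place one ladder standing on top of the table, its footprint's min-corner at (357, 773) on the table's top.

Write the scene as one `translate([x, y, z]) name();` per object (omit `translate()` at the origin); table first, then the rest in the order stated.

table();
translate([287, -378, 0]) stool();
translate([287, 918, 0]) stool();
translate([-372, 270, 0]) stool();
translate([946, 270, 0]) stool();
translate([357, 773, 718]) ladder();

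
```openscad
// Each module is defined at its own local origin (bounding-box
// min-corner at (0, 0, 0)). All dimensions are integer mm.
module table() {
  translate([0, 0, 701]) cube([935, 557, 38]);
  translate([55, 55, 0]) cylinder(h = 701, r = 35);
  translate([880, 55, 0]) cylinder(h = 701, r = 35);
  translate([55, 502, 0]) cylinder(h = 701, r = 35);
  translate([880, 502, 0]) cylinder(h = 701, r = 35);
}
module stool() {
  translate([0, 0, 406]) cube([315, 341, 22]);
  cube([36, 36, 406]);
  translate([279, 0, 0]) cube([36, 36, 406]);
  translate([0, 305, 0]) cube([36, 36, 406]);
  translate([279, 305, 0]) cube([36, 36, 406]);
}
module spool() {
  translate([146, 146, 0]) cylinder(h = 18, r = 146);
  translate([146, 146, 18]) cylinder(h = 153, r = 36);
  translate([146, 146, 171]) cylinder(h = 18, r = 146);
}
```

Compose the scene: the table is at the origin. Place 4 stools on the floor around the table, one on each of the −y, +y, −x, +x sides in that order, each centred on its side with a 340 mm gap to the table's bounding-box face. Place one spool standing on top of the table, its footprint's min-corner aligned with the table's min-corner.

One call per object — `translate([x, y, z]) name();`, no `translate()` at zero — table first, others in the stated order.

table();
translate([310, -681, 0]) stool();
translate([310, 897, 0]) stool();
translate([-655, 108, 0]) stool();
translate([1275, 108, 0]) stool();
translate([0, 0, 739]) spool();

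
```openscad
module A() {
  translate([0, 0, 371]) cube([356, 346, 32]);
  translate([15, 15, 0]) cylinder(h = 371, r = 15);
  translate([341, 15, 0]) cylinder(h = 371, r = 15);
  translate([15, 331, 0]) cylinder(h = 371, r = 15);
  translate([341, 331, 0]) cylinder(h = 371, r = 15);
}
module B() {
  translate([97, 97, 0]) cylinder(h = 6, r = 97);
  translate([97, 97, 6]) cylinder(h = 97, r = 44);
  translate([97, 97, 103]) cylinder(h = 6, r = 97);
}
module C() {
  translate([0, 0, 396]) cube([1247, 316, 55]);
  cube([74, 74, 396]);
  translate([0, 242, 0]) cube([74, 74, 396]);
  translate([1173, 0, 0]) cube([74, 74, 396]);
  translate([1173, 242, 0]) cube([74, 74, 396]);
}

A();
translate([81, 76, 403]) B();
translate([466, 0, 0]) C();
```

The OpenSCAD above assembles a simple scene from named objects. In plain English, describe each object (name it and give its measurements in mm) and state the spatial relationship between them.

A is a four-legged stool. The seat is 356×346 mm, 32 mm thick, top at z = 403 mm. It stands on four round legs, each 30 mm in diameter, from z = 0 to the seat underside, each leg's axis is inset half a diameter from the nearest pair of seat edges (so the leg's bounding box is flush with the corner).

B is a spool: two coaxial disc flanges of radius 97 mm and thickness 6 mm, joined by a core cylinder of radius 44 mm and height 97 mm. The lower flange rests on z = 0 and the three cylinders share a vertical axis.

C is a long wooden bench with a 1247 mm (x) × 316 mm (y) seat, 55 mm thick, its top surface 451 mm above the floor. Four 74 mm square legs at the seat corners, flush with the edges, run from z = 0 to the seat underside.

The spool is on top of the stool, centred. The bench is on the floor beside the stool on its +x side.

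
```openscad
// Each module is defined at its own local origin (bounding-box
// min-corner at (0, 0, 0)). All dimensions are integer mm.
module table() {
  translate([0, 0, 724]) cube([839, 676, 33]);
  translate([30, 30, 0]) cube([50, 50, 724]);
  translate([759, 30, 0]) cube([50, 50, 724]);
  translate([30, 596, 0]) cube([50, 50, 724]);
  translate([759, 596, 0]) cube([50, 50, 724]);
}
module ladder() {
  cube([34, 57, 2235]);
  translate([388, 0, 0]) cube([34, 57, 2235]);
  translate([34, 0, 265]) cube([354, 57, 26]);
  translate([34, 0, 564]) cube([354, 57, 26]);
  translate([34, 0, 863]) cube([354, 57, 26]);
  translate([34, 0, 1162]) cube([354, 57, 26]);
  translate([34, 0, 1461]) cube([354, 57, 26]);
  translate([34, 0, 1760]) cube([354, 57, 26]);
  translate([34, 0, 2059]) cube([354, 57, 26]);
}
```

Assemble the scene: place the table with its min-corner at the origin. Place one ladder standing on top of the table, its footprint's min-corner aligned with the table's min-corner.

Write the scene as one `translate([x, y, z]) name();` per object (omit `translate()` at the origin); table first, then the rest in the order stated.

table();
translate([0, 0, 757]) ladder();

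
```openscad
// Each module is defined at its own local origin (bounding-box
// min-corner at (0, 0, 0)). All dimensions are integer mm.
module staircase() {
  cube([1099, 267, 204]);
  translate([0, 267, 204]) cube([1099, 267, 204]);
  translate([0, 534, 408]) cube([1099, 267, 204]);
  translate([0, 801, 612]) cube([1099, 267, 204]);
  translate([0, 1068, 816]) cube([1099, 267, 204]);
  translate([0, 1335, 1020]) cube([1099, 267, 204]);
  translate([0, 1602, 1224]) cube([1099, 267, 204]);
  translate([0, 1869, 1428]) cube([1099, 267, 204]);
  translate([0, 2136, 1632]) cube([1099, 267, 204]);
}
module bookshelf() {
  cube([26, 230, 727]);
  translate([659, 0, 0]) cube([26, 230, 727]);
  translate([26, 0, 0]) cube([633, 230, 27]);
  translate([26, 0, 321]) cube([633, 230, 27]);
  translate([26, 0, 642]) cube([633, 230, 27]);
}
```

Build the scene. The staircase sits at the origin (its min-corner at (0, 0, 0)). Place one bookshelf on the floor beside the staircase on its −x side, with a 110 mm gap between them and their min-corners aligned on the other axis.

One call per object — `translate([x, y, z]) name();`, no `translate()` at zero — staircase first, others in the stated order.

staircase();
translate([-795, 0, 0]) bookshelf();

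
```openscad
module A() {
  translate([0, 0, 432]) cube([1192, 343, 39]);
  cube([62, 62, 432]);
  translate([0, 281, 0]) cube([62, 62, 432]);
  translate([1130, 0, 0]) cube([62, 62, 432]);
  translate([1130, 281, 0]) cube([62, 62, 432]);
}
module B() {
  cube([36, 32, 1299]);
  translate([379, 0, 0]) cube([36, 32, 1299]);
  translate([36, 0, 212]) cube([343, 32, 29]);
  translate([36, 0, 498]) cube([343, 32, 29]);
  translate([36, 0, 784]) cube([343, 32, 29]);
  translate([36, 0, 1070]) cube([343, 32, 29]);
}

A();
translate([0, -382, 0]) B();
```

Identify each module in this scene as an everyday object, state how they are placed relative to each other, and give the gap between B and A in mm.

The ladder's nearest face is 350 mm from the bench's −y face.

A is a bench. B is a ladder. The ladder is on the floor beside the bench on its −y side. The gap between the ladder and the bench is 350 mm.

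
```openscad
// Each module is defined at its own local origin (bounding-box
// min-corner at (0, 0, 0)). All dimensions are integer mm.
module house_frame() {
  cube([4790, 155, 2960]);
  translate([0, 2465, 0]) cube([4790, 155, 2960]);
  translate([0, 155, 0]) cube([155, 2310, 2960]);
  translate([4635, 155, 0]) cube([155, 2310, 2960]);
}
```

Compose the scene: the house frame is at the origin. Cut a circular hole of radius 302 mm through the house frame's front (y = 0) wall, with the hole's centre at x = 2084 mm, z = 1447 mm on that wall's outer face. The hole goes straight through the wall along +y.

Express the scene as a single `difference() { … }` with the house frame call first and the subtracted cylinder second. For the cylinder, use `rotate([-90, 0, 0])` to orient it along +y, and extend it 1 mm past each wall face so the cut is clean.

difference() {
  house_frame();
  translate([2084, -1, 1447]) rotate([-90, 0, 0]) cylinder(h = 157, r = 302);
}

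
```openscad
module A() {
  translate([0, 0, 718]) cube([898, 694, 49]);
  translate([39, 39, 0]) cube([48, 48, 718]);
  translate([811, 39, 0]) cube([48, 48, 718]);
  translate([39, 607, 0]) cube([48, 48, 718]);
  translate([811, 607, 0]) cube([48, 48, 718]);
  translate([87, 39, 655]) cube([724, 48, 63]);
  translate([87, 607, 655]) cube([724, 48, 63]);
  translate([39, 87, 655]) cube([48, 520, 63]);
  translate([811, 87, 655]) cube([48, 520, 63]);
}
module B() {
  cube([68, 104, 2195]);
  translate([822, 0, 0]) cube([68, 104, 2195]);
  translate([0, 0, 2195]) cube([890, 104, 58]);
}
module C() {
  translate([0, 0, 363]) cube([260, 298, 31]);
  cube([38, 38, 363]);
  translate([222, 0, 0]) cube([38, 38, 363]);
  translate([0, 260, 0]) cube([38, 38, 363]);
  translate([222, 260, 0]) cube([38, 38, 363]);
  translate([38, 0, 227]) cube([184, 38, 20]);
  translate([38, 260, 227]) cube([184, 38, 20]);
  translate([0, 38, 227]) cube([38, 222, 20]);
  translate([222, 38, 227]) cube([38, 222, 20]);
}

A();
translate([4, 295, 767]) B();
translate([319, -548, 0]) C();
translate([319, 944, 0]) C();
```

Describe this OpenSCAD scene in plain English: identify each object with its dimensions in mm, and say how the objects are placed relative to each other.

A is a rectangular dining table. The top is 898×694×49 mm with its upper surface at z = 767 mm. It stands on four 48×48 mm square legs, each inset 39 mm from the nearest pair of top edges, running from the floor to the underside of the top. Four apron rails, 48 mm thick and 63 mm tall, run between adjacent legs with their top edges flush with the underside of the top and their outer faces flush with the legs' outer faces.

B is a door frame. The clear opening is 754 mm wide and 2195 mm high. Two 68 mm wide jambs, 104 mm deep, stand either side of the opening from the floor to the top of the opening. A 58 mm thick head sits across the top of both jambs, spanning the full outside width of the frame.

C is a four-legged stool. The seat is 260×298 mm, 31 mm thick, top at z = 394 mm. It stands on four square legs, each 38×38 mm in cross-section, from z = 0 to the seat underside, each flush with a corner of the seat. Four stretchers, 38 mm wide and 20 mm tall, connect adjacent legs with their undersides at z = 227 mm, each running between the inner faces of the legs it joins and aligned with the legs' outer faces on the other axis.

The door frame is on top of the table, centred. Two stools sit around the table at the −y, +y sides.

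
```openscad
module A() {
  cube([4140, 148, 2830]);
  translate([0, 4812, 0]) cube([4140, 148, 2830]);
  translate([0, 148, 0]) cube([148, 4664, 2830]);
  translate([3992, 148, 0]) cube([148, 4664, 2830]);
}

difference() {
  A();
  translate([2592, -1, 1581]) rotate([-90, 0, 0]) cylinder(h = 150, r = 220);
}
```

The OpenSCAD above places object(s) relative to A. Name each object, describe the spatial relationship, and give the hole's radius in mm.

The subtracted cylinder has r = 220 mm.

A is a house frame. The house frame has a circular hole through its front wall. The hole's radius is 220 mm.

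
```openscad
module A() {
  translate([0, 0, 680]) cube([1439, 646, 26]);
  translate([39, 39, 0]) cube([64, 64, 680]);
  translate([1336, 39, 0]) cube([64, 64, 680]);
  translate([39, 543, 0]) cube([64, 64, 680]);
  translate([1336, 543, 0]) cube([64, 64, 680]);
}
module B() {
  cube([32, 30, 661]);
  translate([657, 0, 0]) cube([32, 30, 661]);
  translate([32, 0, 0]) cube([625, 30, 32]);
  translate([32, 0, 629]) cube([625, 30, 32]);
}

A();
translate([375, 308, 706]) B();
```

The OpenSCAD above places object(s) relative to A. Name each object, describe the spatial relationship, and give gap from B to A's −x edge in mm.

The picture frame's min-x is at 375; the table's min-x is 0; gap = 375 mm.

A is a table. B is a picture frame. The picture frame is on top of the table, centred. The gap from the picture frame to the table's −x edge is 375 mm.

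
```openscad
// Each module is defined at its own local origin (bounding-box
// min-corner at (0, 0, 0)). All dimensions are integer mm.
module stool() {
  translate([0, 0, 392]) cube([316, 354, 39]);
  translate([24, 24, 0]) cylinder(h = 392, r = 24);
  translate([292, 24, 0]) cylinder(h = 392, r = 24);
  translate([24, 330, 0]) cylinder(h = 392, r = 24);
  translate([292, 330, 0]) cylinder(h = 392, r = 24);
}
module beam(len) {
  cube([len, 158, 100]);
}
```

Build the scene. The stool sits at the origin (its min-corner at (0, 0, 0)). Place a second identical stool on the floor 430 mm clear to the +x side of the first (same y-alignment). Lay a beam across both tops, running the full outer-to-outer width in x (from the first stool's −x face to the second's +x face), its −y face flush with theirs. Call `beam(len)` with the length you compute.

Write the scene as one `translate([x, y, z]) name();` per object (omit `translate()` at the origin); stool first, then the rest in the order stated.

stool();
translate([746, 0, 0]) stool();
translate([0, 0, 431]) beam(1062);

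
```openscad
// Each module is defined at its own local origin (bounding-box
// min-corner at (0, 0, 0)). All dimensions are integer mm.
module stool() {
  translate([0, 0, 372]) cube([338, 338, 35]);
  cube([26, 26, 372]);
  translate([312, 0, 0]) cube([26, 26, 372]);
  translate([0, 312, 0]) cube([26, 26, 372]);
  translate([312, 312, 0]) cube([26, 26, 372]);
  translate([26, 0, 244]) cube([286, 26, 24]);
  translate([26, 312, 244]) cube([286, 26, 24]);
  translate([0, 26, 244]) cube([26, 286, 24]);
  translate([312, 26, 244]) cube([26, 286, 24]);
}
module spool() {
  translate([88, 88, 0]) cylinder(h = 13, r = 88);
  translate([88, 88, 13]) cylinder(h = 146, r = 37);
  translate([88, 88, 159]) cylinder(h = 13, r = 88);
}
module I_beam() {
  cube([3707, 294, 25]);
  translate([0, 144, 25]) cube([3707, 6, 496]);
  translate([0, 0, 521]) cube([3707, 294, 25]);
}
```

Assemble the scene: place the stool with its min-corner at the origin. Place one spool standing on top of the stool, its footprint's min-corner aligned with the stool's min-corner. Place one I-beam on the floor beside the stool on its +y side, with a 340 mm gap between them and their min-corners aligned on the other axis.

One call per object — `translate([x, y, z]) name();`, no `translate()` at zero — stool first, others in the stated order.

stool();
translate([0, 0, 407]) spool();
translate([0, 678, 0]) I_beam();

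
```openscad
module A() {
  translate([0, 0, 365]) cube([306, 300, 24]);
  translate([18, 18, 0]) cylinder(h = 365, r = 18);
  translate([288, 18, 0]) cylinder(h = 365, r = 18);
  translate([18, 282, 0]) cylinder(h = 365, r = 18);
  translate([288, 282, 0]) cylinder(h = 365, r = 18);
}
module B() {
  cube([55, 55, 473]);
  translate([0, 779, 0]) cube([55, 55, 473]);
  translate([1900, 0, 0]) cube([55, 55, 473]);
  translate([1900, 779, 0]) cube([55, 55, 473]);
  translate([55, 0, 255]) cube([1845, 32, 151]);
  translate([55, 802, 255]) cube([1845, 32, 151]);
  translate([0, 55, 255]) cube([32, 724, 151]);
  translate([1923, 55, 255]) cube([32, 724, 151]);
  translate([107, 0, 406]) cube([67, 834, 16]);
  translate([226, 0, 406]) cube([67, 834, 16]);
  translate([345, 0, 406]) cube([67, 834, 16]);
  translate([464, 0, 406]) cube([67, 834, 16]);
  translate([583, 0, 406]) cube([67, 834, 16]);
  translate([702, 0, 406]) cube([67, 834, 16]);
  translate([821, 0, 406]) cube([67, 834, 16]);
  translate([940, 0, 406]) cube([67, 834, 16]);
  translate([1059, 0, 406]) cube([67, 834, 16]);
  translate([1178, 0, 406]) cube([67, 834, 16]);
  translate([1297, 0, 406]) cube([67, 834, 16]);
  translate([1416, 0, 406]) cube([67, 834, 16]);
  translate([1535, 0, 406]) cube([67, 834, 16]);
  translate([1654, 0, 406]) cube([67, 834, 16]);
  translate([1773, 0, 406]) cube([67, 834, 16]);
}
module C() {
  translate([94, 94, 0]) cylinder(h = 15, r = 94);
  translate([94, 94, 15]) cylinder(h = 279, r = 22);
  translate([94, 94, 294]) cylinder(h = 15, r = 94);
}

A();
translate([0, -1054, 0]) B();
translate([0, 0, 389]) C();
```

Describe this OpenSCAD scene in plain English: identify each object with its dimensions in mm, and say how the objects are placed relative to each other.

A is a four-legged stool. The seat is 306×300 mm, 24 mm thick, top at z = 389 mm. It stands on four round legs, each 36 mm in diameter, from z = 0 to the seat underside, each leg's axis is inset half a diameter from the nearest pair of seat edges (so the leg's bounding box is flush with the corner).

B is a bed frame 1955 mm long (x) by 834 mm wide (y). Four 55×55 mm corner posts, 473 mm tall, at the corners of the footprint. Four rails of 32 mm thickness and 151 mm height run between adjacent posts with their undersides at z = 255 mm, their outer faces flush with the outside of the frame (the two x-running rails run between the posts' inner faces; the two y-running rails run between the posts' inner faces). 15 slats, each 67 mm wide (x) and 16 mm thick, lie across the top of the two x-running rails, running the full 834 mm width of the frame in y; the slats are evenly spaced along x between the inner faces of the end posts with equal gaps (rounded down to the nearest mm) at the −x end and between each pair — any rounding remainder accumulates at the +x end.

C is a spool: two coaxial disc flanges of radius 94 mm and thickness 15 mm, joined by a core cylinder of radius 22 mm and height 279 mm. The lower flange rests on z = 0 and the three cylinders share a vertical axis.

The bed frame is on the floor beside the stool on its −y side. The spool is on top of the stool.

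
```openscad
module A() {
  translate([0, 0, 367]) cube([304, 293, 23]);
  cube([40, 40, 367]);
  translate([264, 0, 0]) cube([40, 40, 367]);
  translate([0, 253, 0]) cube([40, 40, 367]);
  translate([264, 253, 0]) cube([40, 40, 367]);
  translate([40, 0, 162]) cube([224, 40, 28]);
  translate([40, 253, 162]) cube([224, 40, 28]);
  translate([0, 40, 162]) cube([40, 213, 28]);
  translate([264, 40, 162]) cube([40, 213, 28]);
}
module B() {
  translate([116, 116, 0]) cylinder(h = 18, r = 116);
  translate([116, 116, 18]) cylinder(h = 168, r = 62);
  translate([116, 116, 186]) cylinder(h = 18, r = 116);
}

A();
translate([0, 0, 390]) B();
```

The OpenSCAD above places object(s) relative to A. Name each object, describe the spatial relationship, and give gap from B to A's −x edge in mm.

The spool's min-x is at 0; the stool's min-x is 0; gap = 0 mm.

A is a stool. B is a spool. The spool is on top of the stool. The gap from the spool to the stool's −x edge is 0 mm.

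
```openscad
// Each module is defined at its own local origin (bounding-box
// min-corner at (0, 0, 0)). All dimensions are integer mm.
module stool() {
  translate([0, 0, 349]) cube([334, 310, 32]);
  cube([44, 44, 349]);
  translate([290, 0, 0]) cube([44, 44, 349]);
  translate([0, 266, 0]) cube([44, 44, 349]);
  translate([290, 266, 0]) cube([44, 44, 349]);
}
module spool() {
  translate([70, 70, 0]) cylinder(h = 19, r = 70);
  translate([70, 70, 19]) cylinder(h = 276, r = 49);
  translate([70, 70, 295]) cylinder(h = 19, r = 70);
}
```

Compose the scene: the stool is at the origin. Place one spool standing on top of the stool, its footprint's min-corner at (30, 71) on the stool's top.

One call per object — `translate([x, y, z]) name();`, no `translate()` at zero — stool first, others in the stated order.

stool();
translate([30, 71, 381]) spool();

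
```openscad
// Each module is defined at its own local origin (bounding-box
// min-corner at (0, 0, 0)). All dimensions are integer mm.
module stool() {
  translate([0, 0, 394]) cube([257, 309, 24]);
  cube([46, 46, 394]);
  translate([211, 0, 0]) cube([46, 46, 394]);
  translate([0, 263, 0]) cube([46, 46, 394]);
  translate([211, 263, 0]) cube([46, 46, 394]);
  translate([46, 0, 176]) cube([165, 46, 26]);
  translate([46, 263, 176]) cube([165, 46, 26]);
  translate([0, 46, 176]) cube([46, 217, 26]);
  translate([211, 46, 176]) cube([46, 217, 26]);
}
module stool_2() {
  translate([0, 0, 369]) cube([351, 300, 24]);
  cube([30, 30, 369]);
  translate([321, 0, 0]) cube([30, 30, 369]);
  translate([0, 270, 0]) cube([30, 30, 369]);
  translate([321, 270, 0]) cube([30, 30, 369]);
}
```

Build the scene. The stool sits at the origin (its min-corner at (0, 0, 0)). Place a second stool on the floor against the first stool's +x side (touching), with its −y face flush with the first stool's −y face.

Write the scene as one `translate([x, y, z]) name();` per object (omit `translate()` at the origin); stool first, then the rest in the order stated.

stool();
translate([257, 0, 0]) stool_2();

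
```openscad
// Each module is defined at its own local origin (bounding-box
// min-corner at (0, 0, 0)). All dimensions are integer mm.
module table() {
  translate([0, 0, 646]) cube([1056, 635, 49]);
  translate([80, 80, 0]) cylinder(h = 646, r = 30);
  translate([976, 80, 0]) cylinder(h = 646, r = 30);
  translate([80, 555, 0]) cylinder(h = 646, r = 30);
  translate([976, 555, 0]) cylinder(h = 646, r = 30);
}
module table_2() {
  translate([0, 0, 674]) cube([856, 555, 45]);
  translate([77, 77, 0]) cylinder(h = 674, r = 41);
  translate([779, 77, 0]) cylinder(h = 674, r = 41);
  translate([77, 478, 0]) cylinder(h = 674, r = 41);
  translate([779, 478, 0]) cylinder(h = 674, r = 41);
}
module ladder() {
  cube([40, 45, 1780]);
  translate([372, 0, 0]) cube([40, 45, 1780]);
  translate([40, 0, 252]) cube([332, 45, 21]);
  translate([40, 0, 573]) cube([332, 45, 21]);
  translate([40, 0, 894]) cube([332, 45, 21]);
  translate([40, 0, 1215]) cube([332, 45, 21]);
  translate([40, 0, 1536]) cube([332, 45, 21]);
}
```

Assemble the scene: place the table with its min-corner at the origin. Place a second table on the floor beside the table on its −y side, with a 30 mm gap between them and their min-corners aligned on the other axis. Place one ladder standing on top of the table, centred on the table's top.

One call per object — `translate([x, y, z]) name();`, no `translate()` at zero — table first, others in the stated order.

table();
translate([0, -585, 0]) table_2();
translate([322, 295, 695]) ladder();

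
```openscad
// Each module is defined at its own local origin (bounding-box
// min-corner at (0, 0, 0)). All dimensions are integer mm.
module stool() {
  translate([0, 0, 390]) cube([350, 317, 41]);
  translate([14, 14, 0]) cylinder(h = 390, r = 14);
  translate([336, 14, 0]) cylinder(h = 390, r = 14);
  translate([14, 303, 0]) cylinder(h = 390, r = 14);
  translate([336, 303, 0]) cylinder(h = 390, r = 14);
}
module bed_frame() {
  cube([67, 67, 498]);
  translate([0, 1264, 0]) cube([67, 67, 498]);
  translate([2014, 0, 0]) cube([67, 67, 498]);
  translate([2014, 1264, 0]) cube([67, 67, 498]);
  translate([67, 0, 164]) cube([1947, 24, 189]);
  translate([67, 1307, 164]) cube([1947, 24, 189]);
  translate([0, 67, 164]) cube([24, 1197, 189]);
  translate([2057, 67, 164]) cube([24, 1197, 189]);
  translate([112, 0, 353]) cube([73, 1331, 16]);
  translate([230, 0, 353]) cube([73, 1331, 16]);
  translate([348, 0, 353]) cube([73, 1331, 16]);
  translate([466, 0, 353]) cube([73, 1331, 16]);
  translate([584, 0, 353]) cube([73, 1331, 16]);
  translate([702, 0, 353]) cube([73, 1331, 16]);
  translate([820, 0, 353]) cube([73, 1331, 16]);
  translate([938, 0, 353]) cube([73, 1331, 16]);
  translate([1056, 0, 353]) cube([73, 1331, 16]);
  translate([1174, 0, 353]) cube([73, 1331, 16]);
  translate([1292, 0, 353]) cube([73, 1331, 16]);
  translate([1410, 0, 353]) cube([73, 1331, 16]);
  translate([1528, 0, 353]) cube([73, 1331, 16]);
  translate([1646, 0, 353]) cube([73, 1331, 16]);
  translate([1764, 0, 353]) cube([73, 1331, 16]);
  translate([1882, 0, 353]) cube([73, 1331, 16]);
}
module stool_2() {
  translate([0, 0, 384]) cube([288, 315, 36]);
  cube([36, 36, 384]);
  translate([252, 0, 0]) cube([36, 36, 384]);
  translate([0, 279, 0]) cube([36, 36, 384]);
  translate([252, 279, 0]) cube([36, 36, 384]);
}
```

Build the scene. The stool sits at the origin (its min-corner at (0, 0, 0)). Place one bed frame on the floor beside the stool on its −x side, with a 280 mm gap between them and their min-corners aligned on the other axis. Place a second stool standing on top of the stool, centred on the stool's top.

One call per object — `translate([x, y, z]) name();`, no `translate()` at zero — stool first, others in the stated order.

stool();
translate([-2361, 0, 0]) bed_frame();
translate([31, 1, 431]) stool_2();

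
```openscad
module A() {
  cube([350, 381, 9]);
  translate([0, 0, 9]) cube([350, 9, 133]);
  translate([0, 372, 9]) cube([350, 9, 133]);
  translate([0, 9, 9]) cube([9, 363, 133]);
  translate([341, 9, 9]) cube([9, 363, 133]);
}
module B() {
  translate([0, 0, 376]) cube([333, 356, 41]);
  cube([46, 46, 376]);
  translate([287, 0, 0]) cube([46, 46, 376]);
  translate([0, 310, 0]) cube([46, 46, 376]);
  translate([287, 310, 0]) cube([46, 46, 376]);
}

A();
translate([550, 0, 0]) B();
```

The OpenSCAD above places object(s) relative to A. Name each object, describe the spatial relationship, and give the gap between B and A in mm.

A is an open box. B is a stool. The stool is on the floor beside the open box on its +x side. The gap between the stool and the open box is 200 mm.

The stool's nearest face is 200 mm from the open box's +x face.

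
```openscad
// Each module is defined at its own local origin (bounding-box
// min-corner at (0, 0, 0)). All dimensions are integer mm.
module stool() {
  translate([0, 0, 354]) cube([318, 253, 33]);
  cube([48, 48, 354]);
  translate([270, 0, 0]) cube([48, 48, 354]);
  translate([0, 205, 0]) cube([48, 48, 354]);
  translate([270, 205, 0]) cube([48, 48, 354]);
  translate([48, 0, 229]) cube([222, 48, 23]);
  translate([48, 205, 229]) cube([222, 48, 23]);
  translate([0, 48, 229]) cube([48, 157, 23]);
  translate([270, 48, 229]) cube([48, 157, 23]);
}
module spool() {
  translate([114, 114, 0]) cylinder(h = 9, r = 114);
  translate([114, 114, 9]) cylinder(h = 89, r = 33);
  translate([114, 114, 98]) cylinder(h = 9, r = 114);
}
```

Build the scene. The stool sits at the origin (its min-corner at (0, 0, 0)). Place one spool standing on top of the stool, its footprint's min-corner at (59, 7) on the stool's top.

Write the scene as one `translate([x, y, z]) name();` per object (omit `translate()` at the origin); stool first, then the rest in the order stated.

stool();
translate([59, 7, 387]) spool();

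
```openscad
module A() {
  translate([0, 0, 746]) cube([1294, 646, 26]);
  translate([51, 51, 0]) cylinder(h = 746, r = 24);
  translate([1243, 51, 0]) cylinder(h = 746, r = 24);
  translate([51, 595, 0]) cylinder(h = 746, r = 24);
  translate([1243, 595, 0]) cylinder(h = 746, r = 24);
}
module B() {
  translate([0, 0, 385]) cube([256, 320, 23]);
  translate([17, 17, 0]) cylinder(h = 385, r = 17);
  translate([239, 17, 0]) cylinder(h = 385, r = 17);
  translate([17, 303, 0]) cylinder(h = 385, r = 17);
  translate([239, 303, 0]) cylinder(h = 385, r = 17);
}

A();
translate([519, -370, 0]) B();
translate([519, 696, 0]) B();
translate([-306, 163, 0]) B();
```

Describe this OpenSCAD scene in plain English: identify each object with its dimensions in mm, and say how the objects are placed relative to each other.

A is a rectangular dining table. The top is 1294×646×26 mm with its upper surface at z = 772 mm. It stands on four round legs of 48 mm diameter, each leg's bounding box inset 27 mm from the nearest pair of top edges, running from the floor to the underside of the top.

B is a simple wooden stool: a rectangular seat 256 mm (x) by 320 mm (y), 23 mm thick, top face at z = 408 mm, on four round legs, each 34 mm in diameter. The legs rest on z = 0, each leg's axis is inset half a diameter from the nearest pair of seat edges (so the leg's bounding box is flush with the corner).

Three stools sit around the table at the −y, +y, −x sides.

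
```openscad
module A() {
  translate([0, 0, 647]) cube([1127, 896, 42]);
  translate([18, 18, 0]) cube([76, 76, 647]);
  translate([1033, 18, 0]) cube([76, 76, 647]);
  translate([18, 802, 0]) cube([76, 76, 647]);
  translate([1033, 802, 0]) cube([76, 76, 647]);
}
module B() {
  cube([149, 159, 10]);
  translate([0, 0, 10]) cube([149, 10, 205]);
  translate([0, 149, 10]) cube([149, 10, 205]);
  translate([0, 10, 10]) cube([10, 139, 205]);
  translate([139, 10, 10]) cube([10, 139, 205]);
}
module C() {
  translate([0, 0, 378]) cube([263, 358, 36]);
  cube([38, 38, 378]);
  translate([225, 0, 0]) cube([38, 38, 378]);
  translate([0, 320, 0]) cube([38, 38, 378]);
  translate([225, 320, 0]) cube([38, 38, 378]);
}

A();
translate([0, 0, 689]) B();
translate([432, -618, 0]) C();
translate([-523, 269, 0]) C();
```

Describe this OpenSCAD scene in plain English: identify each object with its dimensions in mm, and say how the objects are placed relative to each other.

A is a table with a 1127×896 mm rectangular top, 42 mm thick, top surface at z = 689 mm, supported by four 76×76 mm square legs, each inset 18 mm from the nearest pair of top edges, running from the floor.

B is an open-topped rectangular box: outside dimensions 149×159×215 mm, with a uniform wall and base thickness of 10 mm. The base is a full 149×159 slab on the floor; four walls sit on top of the base. The front and back walls (the −y and +y sides) span the full width; the two side walls fit between them.

C is a four-legged stool. The seat is a 263×358×36 mm slab whose top surface is at z = 414 mm; four square legs, each 38×38 mm in cross-section, run from the floor (z = 0) to the underside of the seat, each flush with a corner of the seat.

The open box is on top of the table. Two stools sit around the table at the −y, −x sides.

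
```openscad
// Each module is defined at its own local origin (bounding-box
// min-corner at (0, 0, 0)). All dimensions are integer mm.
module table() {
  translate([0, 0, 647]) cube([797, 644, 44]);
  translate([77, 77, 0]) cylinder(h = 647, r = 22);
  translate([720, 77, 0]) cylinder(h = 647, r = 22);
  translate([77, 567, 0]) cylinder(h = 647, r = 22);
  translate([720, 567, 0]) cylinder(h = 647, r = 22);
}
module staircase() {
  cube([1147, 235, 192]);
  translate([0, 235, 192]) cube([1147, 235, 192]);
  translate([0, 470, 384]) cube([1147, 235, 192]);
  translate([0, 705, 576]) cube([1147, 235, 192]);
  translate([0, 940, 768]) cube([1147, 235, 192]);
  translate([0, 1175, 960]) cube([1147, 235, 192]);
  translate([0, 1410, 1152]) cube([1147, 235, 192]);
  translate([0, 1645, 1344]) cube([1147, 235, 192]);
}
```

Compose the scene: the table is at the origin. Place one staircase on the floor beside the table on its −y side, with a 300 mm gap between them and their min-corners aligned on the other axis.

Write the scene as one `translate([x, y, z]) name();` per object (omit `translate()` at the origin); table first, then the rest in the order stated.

table();
translate([0, -2180, 0]) staircase();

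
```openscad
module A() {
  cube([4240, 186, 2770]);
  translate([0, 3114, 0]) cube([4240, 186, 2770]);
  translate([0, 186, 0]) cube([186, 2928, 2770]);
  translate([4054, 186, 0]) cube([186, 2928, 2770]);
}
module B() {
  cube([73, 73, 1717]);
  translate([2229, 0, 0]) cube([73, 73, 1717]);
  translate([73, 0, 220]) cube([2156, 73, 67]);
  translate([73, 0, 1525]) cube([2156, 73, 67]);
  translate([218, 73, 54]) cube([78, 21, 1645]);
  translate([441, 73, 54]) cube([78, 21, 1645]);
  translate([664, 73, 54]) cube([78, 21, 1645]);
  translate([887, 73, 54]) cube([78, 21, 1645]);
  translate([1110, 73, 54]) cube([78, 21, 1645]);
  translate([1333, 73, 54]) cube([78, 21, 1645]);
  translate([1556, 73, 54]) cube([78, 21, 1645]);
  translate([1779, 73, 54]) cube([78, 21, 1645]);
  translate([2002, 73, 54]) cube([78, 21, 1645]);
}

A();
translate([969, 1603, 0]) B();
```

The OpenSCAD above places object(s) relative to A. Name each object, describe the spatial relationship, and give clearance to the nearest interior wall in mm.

Clearances: x = 783, y = 1417; minimum 783 mm.

A is a house frame. B is a fence section. The fence section sits inside the house frame, centred. The clearance to the nearest interior wall is 783 mm.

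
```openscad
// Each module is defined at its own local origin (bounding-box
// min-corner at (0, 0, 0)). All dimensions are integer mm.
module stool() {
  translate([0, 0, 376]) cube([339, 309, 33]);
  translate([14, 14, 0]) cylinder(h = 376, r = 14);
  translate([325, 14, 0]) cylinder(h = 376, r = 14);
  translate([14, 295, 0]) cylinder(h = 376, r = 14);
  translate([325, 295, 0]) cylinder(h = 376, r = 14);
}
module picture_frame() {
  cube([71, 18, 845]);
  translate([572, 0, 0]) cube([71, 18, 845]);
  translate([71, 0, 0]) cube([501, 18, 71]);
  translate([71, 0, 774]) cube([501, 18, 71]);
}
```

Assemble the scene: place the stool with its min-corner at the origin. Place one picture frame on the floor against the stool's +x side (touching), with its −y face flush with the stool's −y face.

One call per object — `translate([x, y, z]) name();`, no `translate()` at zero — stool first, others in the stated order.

stool();
translate([339, 0, 0]) picture_frame();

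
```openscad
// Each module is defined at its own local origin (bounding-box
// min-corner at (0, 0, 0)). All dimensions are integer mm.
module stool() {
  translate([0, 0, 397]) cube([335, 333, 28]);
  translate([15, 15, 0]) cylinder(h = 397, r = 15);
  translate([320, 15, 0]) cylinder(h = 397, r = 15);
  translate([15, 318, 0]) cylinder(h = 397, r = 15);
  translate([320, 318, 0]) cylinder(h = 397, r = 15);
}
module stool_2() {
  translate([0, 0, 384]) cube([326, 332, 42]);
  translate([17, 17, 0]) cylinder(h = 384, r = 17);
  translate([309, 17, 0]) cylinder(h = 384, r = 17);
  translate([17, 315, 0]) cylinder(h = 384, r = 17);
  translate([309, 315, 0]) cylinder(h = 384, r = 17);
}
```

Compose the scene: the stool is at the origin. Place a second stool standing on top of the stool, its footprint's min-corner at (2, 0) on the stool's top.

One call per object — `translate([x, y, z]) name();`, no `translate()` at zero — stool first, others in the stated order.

stool();
translate([2, 0, 425]) stool_2();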